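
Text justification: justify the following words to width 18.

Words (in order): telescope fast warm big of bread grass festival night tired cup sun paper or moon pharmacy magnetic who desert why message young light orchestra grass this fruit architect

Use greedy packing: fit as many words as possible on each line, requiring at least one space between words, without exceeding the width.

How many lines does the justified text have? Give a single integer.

Answer: 11

Derivation:
Line 1: ['telescope', 'fast'] (min_width=14, slack=4)
Line 2: ['warm', 'big', 'of', 'bread'] (min_width=17, slack=1)
Line 3: ['grass', 'festival'] (min_width=14, slack=4)
Line 4: ['night', 'tired', 'cup'] (min_width=15, slack=3)
Line 5: ['sun', 'paper', 'or', 'moon'] (min_width=17, slack=1)
Line 6: ['pharmacy', 'magnetic'] (min_width=17, slack=1)
Line 7: ['who', 'desert', 'why'] (min_width=14, slack=4)
Line 8: ['message', 'young'] (min_width=13, slack=5)
Line 9: ['light', 'orchestra'] (min_width=15, slack=3)
Line 10: ['grass', 'this', 'fruit'] (min_width=16, slack=2)
Line 11: ['architect'] (min_width=9, slack=9)
Total lines: 11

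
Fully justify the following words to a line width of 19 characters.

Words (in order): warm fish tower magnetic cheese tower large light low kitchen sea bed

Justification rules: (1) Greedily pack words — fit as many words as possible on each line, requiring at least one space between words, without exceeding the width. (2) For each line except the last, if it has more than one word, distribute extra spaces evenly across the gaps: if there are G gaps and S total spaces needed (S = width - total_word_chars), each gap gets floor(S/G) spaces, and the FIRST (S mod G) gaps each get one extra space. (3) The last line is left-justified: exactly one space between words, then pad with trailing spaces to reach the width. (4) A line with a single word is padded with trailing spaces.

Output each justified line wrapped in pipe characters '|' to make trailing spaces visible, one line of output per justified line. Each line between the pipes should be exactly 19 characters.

Answer: |warm   fish   tower|
|magnetic     cheese|
|tower  large  light|
|low kitchen sea bed|

Derivation:
Line 1: ['warm', 'fish', 'tower'] (min_width=15, slack=4)
Line 2: ['magnetic', 'cheese'] (min_width=15, slack=4)
Line 3: ['tower', 'large', 'light'] (min_width=17, slack=2)
Line 4: ['low', 'kitchen', 'sea', 'bed'] (min_width=19, slack=0)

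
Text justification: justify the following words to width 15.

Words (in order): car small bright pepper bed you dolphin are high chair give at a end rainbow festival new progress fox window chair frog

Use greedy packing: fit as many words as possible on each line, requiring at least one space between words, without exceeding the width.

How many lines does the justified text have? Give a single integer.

Line 1: ['car', 'small'] (min_width=9, slack=6)
Line 2: ['bright', 'pepper'] (min_width=13, slack=2)
Line 3: ['bed', 'you', 'dolphin'] (min_width=15, slack=0)
Line 4: ['are', 'high', 'chair'] (min_width=14, slack=1)
Line 5: ['give', 'at', 'a', 'end'] (min_width=13, slack=2)
Line 6: ['rainbow'] (min_width=7, slack=8)
Line 7: ['festival', 'new'] (min_width=12, slack=3)
Line 8: ['progress', 'fox'] (min_width=12, slack=3)
Line 9: ['window', 'chair'] (min_width=12, slack=3)
Line 10: ['frog'] (min_width=4, slack=11)
Total lines: 10

Answer: 10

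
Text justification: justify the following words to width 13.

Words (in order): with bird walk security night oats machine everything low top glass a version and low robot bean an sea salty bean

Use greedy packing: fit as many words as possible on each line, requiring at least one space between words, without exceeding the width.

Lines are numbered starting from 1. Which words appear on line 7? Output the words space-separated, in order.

Answer: a version and

Derivation:
Line 1: ['with', 'bird'] (min_width=9, slack=4)
Line 2: ['walk', 'security'] (min_width=13, slack=0)
Line 3: ['night', 'oats'] (min_width=10, slack=3)
Line 4: ['machine'] (min_width=7, slack=6)
Line 5: ['everything'] (min_width=10, slack=3)
Line 6: ['low', 'top', 'glass'] (min_width=13, slack=0)
Line 7: ['a', 'version', 'and'] (min_width=13, slack=0)
Line 8: ['low', 'robot'] (min_width=9, slack=4)
Line 9: ['bean', 'an', 'sea'] (min_width=11, slack=2)
Line 10: ['salty', 'bean'] (min_width=10, slack=3)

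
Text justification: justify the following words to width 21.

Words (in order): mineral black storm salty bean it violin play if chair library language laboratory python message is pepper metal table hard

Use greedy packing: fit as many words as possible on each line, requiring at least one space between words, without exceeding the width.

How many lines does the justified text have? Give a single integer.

Line 1: ['mineral', 'black', 'storm'] (min_width=19, slack=2)
Line 2: ['salty', 'bean', 'it', 'violin'] (min_width=20, slack=1)
Line 3: ['play', 'if', 'chair', 'library'] (min_width=21, slack=0)
Line 4: ['language', 'laboratory'] (min_width=19, slack=2)
Line 5: ['python', 'message', 'is'] (min_width=17, slack=4)
Line 6: ['pepper', 'metal', 'table'] (min_width=18, slack=3)
Line 7: ['hard'] (min_width=4, slack=17)
Total lines: 7

Answer: 7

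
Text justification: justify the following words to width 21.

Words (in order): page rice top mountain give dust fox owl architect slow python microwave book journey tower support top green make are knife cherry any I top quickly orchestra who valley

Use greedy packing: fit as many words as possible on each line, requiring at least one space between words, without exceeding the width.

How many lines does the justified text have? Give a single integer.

Line 1: ['page', 'rice', 'top'] (min_width=13, slack=8)
Line 2: ['mountain', 'give', 'dust'] (min_width=18, slack=3)
Line 3: ['fox', 'owl', 'architect'] (min_width=17, slack=4)
Line 4: ['slow', 'python', 'microwave'] (min_width=21, slack=0)
Line 5: ['book', 'journey', 'tower'] (min_width=18, slack=3)
Line 6: ['support', 'top', 'green'] (min_width=17, slack=4)
Line 7: ['make', 'are', 'knife', 'cherry'] (min_width=21, slack=0)
Line 8: ['any', 'I', 'top', 'quickly'] (min_width=17, slack=4)
Line 9: ['orchestra', 'who', 'valley'] (min_width=20, slack=1)
Total lines: 9

Answer: 9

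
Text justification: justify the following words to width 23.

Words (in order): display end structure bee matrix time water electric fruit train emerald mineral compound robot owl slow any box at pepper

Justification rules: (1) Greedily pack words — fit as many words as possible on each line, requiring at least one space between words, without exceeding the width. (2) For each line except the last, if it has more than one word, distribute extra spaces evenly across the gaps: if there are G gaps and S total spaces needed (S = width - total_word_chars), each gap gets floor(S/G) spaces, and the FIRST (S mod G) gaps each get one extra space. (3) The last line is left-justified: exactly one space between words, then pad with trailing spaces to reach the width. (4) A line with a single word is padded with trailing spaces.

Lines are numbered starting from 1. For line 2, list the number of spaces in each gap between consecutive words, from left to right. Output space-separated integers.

Line 1: ['display', 'end', 'structure'] (min_width=21, slack=2)
Line 2: ['bee', 'matrix', 'time', 'water'] (min_width=21, slack=2)
Line 3: ['electric', 'fruit', 'train'] (min_width=20, slack=3)
Line 4: ['emerald', 'mineral'] (min_width=15, slack=8)
Line 5: ['compound', 'robot', 'owl', 'slow'] (min_width=23, slack=0)
Line 6: ['any', 'box', 'at', 'pepper'] (min_width=17, slack=6)

Answer: 2 2 1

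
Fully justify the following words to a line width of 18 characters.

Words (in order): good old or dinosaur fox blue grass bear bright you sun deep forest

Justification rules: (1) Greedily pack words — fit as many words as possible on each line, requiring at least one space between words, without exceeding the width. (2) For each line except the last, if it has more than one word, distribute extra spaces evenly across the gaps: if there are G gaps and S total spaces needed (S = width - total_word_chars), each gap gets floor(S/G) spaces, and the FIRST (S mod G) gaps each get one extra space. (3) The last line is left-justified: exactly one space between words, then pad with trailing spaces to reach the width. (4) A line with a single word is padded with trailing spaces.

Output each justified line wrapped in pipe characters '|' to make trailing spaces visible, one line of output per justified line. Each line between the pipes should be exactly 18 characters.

Answer: |good     old    or|
|dinosaur  fox blue|
|grass  bear bright|
|you    sun    deep|
|forest            |

Derivation:
Line 1: ['good', 'old', 'or'] (min_width=11, slack=7)
Line 2: ['dinosaur', 'fox', 'blue'] (min_width=17, slack=1)
Line 3: ['grass', 'bear', 'bright'] (min_width=17, slack=1)
Line 4: ['you', 'sun', 'deep'] (min_width=12, slack=6)
Line 5: ['forest'] (min_width=6, slack=12)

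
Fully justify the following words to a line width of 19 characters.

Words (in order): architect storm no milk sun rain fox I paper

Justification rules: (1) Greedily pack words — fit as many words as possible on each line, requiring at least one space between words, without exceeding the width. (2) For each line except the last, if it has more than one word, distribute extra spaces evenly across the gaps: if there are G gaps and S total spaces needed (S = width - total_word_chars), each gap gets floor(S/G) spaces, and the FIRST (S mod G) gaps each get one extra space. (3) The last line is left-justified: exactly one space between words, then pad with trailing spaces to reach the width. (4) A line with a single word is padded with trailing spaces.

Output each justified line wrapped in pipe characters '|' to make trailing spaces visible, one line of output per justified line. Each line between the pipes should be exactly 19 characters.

Line 1: ['architect', 'storm', 'no'] (min_width=18, slack=1)
Line 2: ['milk', 'sun', 'rain', 'fox', 'I'] (min_width=19, slack=0)
Line 3: ['paper'] (min_width=5, slack=14)

Answer: |architect  storm no|
|milk sun rain fox I|
|paper              |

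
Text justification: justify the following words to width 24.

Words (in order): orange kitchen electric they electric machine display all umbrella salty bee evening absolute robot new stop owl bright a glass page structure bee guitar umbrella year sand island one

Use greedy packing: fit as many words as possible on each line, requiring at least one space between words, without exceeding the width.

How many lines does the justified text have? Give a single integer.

Answer: 9

Derivation:
Line 1: ['orange', 'kitchen', 'electric'] (min_width=23, slack=1)
Line 2: ['they', 'electric', 'machine'] (min_width=21, slack=3)
Line 3: ['display', 'all', 'umbrella'] (min_width=20, slack=4)
Line 4: ['salty', 'bee', 'evening'] (min_width=17, slack=7)
Line 5: ['absolute', 'robot', 'new', 'stop'] (min_width=23, slack=1)
Line 6: ['owl', 'bright', 'a', 'glass', 'page'] (min_width=23, slack=1)
Line 7: ['structure', 'bee', 'guitar'] (min_width=20, slack=4)
Line 8: ['umbrella', 'year', 'sand'] (min_width=18, slack=6)
Line 9: ['island', 'one'] (min_width=10, slack=14)
Total lines: 9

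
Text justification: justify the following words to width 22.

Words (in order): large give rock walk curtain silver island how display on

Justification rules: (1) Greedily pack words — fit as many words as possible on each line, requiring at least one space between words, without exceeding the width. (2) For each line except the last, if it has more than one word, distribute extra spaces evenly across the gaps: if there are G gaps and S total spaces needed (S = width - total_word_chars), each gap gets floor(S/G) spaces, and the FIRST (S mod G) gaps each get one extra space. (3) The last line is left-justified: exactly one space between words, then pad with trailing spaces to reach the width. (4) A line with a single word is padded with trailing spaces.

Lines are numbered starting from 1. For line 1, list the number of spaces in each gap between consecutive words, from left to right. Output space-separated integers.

Line 1: ['large', 'give', 'rock', 'walk'] (min_width=20, slack=2)
Line 2: ['curtain', 'silver', 'island'] (min_width=21, slack=1)
Line 3: ['how', 'display', 'on'] (min_width=14, slack=8)

Answer: 2 2 1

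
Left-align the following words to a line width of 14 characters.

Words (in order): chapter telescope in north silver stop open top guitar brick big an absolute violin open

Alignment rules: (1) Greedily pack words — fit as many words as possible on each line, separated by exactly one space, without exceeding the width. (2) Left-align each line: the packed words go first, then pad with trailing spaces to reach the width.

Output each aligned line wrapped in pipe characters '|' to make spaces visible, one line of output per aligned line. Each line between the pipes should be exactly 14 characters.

Answer: |chapter       |
|telescope in  |
|north silver  |
|stop open top |
|guitar brick  |
|big an        |
|absolute      |
|violin open   |

Derivation:
Line 1: ['chapter'] (min_width=7, slack=7)
Line 2: ['telescope', 'in'] (min_width=12, slack=2)
Line 3: ['north', 'silver'] (min_width=12, slack=2)
Line 4: ['stop', 'open', 'top'] (min_width=13, slack=1)
Line 5: ['guitar', 'brick'] (min_width=12, slack=2)
Line 6: ['big', 'an'] (min_width=6, slack=8)
Line 7: ['absolute'] (min_width=8, slack=6)
Line 8: ['violin', 'open'] (min_width=11, slack=3)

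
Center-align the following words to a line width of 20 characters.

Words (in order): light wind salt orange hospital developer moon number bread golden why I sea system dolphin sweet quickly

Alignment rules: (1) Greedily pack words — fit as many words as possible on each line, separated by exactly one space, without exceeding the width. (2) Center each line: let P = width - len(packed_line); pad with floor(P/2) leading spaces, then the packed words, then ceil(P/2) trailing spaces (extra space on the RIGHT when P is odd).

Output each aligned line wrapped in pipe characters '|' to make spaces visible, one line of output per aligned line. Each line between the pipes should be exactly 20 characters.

Line 1: ['light', 'wind', 'salt'] (min_width=15, slack=5)
Line 2: ['orange', 'hospital'] (min_width=15, slack=5)
Line 3: ['developer', 'moon'] (min_width=14, slack=6)
Line 4: ['number', 'bread', 'golden'] (min_width=19, slack=1)
Line 5: ['why', 'I', 'sea', 'system'] (min_width=16, slack=4)
Line 6: ['dolphin', 'sweet'] (min_width=13, slack=7)
Line 7: ['quickly'] (min_width=7, slack=13)

Answer: |  light wind salt   |
|  orange hospital   |
|   developer moon   |
|number bread golden |
|  why I sea system  |
|   dolphin sweet    |
|      quickly       |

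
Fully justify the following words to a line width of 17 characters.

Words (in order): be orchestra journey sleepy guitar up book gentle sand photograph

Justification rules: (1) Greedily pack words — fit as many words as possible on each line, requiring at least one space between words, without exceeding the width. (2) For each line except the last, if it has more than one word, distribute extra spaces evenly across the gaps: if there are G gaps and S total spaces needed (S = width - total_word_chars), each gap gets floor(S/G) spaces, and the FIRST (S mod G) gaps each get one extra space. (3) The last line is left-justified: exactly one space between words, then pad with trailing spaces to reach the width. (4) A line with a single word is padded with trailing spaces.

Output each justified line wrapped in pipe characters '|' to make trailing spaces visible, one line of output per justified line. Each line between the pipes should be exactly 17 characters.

Line 1: ['be', 'orchestra'] (min_width=12, slack=5)
Line 2: ['journey', 'sleepy'] (min_width=14, slack=3)
Line 3: ['guitar', 'up', 'book'] (min_width=14, slack=3)
Line 4: ['gentle', 'sand'] (min_width=11, slack=6)
Line 5: ['photograph'] (min_width=10, slack=7)

Answer: |be      orchestra|
|journey    sleepy|
|guitar   up  book|
|gentle       sand|
|photograph       |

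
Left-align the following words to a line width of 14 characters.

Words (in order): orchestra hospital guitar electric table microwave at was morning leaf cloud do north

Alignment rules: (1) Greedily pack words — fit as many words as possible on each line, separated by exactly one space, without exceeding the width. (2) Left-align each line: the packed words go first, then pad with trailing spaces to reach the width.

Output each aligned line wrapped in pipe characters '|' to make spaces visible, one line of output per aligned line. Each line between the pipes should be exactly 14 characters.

Answer: |orchestra     |
|hospital      |
|guitar        |
|electric table|
|microwave at  |
|was morning   |
|leaf cloud do |
|north         |

Derivation:
Line 1: ['orchestra'] (min_width=9, slack=5)
Line 2: ['hospital'] (min_width=8, slack=6)
Line 3: ['guitar'] (min_width=6, slack=8)
Line 4: ['electric', 'table'] (min_width=14, slack=0)
Line 5: ['microwave', 'at'] (min_width=12, slack=2)
Line 6: ['was', 'morning'] (min_width=11, slack=3)
Line 7: ['leaf', 'cloud', 'do'] (min_width=13, slack=1)
Line 8: ['north'] (min_width=5, slack=9)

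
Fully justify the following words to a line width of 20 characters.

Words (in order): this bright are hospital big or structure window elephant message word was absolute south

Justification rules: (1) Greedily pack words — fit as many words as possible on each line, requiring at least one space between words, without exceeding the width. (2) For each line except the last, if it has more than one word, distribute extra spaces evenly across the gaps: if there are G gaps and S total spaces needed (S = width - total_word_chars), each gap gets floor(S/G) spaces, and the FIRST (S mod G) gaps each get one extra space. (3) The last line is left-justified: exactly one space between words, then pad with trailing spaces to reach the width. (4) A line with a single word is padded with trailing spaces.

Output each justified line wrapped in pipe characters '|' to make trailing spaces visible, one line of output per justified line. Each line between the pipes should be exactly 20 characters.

Answer: |this    bright   are|
|hospital    big   or|
|structure     window|
|elephant     message|
|word   was  absolute|
|south               |

Derivation:
Line 1: ['this', 'bright', 'are'] (min_width=15, slack=5)
Line 2: ['hospital', 'big', 'or'] (min_width=15, slack=5)
Line 3: ['structure', 'window'] (min_width=16, slack=4)
Line 4: ['elephant', 'message'] (min_width=16, slack=4)
Line 5: ['word', 'was', 'absolute'] (min_width=17, slack=3)
Line 6: ['south'] (min_width=5, slack=15)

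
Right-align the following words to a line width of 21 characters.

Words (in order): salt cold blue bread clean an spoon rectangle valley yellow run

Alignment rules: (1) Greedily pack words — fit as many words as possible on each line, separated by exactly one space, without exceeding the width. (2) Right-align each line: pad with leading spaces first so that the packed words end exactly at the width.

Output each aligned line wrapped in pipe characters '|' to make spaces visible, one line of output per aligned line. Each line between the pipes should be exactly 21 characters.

Answer: | salt cold blue bread|
|       clean an spoon|
|     rectangle valley|
|           yellow run|

Derivation:
Line 1: ['salt', 'cold', 'blue', 'bread'] (min_width=20, slack=1)
Line 2: ['clean', 'an', 'spoon'] (min_width=14, slack=7)
Line 3: ['rectangle', 'valley'] (min_width=16, slack=5)
Line 4: ['yellow', 'run'] (min_width=10, slack=11)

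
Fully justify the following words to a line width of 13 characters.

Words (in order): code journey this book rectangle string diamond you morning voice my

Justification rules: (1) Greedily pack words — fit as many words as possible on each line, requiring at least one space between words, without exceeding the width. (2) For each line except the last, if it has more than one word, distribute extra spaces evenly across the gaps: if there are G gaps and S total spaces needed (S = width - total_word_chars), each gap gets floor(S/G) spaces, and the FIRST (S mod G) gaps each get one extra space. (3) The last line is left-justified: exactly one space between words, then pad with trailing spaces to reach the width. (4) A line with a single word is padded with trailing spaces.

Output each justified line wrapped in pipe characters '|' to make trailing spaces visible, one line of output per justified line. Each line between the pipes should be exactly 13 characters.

Answer: |code  journey|
|this     book|
|rectangle    |
|string       |
|diamond   you|
|morning voice|
|my           |

Derivation:
Line 1: ['code', 'journey'] (min_width=12, slack=1)
Line 2: ['this', 'book'] (min_width=9, slack=4)
Line 3: ['rectangle'] (min_width=9, slack=4)
Line 4: ['string'] (min_width=6, slack=7)
Line 5: ['diamond', 'you'] (min_width=11, slack=2)
Line 6: ['morning', 'voice'] (min_width=13, slack=0)
Line 7: ['my'] (min_width=2, slack=11)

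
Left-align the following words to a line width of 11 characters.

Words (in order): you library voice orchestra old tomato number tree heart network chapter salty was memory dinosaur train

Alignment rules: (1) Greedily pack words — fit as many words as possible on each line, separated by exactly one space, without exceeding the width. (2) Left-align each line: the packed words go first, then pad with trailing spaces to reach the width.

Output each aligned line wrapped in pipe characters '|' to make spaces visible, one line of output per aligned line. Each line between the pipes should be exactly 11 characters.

Answer: |you library|
|voice      |
|orchestra  |
|old tomato |
|number tree|
|heart      |
|network    |
|chapter    |
|salty was  |
|memory     |
|dinosaur   |
|train      |

Derivation:
Line 1: ['you', 'library'] (min_width=11, slack=0)
Line 2: ['voice'] (min_width=5, slack=6)
Line 3: ['orchestra'] (min_width=9, slack=2)
Line 4: ['old', 'tomato'] (min_width=10, slack=1)
Line 5: ['number', 'tree'] (min_width=11, slack=0)
Line 6: ['heart'] (min_width=5, slack=6)
Line 7: ['network'] (min_width=7, slack=4)
Line 8: ['chapter'] (min_width=7, slack=4)
Line 9: ['salty', 'was'] (min_width=9, slack=2)
Line 10: ['memory'] (min_width=6, slack=5)
Line 11: ['dinosaur'] (min_width=8, slack=3)
Line 12: ['train'] (min_width=5, slack=6)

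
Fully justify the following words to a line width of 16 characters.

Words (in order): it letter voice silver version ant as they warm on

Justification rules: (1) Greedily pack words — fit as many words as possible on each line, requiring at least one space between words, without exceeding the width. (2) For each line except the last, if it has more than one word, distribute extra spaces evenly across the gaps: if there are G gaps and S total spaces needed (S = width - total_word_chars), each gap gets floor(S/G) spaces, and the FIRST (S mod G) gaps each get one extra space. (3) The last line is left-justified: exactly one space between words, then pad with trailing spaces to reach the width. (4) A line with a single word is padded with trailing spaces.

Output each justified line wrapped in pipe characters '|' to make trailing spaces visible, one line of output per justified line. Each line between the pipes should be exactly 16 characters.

Line 1: ['it', 'letter', 'voice'] (min_width=15, slack=1)
Line 2: ['silver', 'version'] (min_width=14, slack=2)
Line 3: ['ant', 'as', 'they', 'warm'] (min_width=16, slack=0)
Line 4: ['on'] (min_width=2, slack=14)

Answer: |it  letter voice|
|silver   version|
|ant as they warm|
|on              |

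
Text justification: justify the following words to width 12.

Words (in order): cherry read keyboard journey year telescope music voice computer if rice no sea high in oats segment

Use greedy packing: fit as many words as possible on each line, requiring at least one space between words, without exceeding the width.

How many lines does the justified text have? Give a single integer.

Answer: 9

Derivation:
Line 1: ['cherry', 'read'] (min_width=11, slack=1)
Line 2: ['keyboard'] (min_width=8, slack=4)
Line 3: ['journey', 'year'] (min_width=12, slack=0)
Line 4: ['telescope'] (min_width=9, slack=3)
Line 5: ['music', 'voice'] (min_width=11, slack=1)
Line 6: ['computer', 'if'] (min_width=11, slack=1)
Line 7: ['rice', 'no', 'sea'] (min_width=11, slack=1)
Line 8: ['high', 'in', 'oats'] (min_width=12, slack=0)
Line 9: ['segment'] (min_width=7, slack=5)
Total lines: 9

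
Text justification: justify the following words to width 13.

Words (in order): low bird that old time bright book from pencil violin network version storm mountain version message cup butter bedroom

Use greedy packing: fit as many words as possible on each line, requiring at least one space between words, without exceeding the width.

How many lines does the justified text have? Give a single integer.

Answer: 12

Derivation:
Line 1: ['low', 'bird', 'that'] (min_width=13, slack=0)
Line 2: ['old', 'time'] (min_width=8, slack=5)
Line 3: ['bright', 'book'] (min_width=11, slack=2)
Line 4: ['from', 'pencil'] (min_width=11, slack=2)
Line 5: ['violin'] (min_width=6, slack=7)
Line 6: ['network'] (min_width=7, slack=6)
Line 7: ['version', 'storm'] (min_width=13, slack=0)
Line 8: ['mountain'] (min_width=8, slack=5)
Line 9: ['version'] (min_width=7, slack=6)
Line 10: ['message', 'cup'] (min_width=11, slack=2)
Line 11: ['butter'] (min_width=6, slack=7)
Line 12: ['bedroom'] (min_width=7, slack=6)
Total lines: 12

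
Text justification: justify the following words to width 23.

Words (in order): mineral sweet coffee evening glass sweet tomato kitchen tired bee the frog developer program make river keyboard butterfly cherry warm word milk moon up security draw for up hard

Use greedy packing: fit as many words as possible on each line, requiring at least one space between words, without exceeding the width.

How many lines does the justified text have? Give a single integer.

Line 1: ['mineral', 'sweet', 'coffee'] (min_width=20, slack=3)
Line 2: ['evening', 'glass', 'sweet'] (min_width=19, slack=4)
Line 3: ['tomato', 'kitchen', 'tired'] (min_width=20, slack=3)
Line 4: ['bee', 'the', 'frog', 'developer'] (min_width=22, slack=1)
Line 5: ['program', 'make', 'river'] (min_width=18, slack=5)
Line 6: ['keyboard', 'butterfly'] (min_width=18, slack=5)
Line 7: ['cherry', 'warm', 'word', 'milk'] (min_width=21, slack=2)
Line 8: ['moon', 'up', 'security', 'draw'] (min_width=21, slack=2)
Line 9: ['for', 'up', 'hard'] (min_width=11, slack=12)
Total lines: 9

Answer: 9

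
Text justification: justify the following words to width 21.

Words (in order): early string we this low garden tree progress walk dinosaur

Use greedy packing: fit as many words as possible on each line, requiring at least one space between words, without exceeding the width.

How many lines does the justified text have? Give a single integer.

Answer: 4

Derivation:
Line 1: ['early', 'string', 'we', 'this'] (min_width=20, slack=1)
Line 2: ['low', 'garden', 'tree'] (min_width=15, slack=6)
Line 3: ['progress', 'walk'] (min_width=13, slack=8)
Line 4: ['dinosaur'] (min_width=8, slack=13)
Total lines: 4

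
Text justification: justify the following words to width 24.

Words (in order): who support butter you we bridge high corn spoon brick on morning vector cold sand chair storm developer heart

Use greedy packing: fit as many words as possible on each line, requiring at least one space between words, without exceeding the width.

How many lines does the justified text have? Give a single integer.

Answer: 5

Derivation:
Line 1: ['who', 'support', 'butter', 'you'] (min_width=22, slack=2)
Line 2: ['we', 'bridge', 'high', 'corn'] (min_width=19, slack=5)
Line 3: ['spoon', 'brick', 'on', 'morning'] (min_width=22, slack=2)
Line 4: ['vector', 'cold', 'sand', 'chair'] (min_width=22, slack=2)
Line 5: ['storm', 'developer', 'heart'] (min_width=21, slack=3)
Total lines: 5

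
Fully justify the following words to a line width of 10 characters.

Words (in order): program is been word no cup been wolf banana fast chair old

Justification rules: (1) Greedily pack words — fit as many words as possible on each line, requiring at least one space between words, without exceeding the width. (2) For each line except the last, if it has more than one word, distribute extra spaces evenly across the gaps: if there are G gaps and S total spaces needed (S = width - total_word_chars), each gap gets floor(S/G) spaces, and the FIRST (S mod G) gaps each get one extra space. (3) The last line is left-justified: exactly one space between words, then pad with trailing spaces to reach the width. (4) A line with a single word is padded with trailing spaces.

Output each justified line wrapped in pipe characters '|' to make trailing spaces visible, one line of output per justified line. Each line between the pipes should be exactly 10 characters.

Line 1: ['program', 'is'] (min_width=10, slack=0)
Line 2: ['been', 'word'] (min_width=9, slack=1)
Line 3: ['no', 'cup'] (min_width=6, slack=4)
Line 4: ['been', 'wolf'] (min_width=9, slack=1)
Line 5: ['banana'] (min_width=6, slack=4)
Line 6: ['fast', 'chair'] (min_width=10, slack=0)
Line 7: ['old'] (min_width=3, slack=7)

Answer: |program is|
|been  word|
|no     cup|
|been  wolf|
|banana    |
|fast chair|
|old       |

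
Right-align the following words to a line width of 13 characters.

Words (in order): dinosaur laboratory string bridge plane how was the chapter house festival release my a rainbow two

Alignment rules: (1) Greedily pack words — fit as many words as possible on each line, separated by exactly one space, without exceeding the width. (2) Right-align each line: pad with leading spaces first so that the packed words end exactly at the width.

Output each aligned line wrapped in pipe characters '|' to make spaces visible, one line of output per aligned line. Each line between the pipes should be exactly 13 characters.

Answer: |     dinosaur|
|   laboratory|
|string bridge|
|plane how was|
|  the chapter|
|        house|
|     festival|
| release my a|
|  rainbow two|

Derivation:
Line 1: ['dinosaur'] (min_width=8, slack=5)
Line 2: ['laboratory'] (min_width=10, slack=3)
Line 3: ['string', 'bridge'] (min_width=13, slack=0)
Line 4: ['plane', 'how', 'was'] (min_width=13, slack=0)
Line 5: ['the', 'chapter'] (min_width=11, slack=2)
Line 6: ['house'] (min_width=5, slack=8)
Line 7: ['festival'] (min_width=8, slack=5)
Line 8: ['release', 'my', 'a'] (min_width=12, slack=1)
Line 9: ['rainbow', 'two'] (min_width=11, slack=2)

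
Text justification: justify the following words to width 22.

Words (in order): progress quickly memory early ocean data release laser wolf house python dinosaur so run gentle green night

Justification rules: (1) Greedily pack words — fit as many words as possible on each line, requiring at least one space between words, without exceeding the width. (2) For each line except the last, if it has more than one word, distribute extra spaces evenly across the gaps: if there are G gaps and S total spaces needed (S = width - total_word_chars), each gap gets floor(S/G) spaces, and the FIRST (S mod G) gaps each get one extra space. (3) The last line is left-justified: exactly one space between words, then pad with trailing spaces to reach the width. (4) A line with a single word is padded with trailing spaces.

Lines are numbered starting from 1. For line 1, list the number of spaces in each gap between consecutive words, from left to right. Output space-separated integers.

Answer: 7

Derivation:
Line 1: ['progress', 'quickly'] (min_width=16, slack=6)
Line 2: ['memory', 'early', 'ocean'] (min_width=18, slack=4)
Line 3: ['data', 'release', 'laser'] (min_width=18, slack=4)
Line 4: ['wolf', 'house', 'python'] (min_width=17, slack=5)
Line 5: ['dinosaur', 'so', 'run', 'gentle'] (min_width=22, slack=0)
Line 6: ['green', 'night'] (min_width=11, slack=11)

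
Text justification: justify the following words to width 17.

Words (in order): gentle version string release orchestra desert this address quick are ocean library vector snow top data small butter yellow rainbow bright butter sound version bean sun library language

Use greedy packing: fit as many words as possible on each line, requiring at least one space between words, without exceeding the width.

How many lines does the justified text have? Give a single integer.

Answer: 13

Derivation:
Line 1: ['gentle', 'version'] (min_width=14, slack=3)
Line 2: ['string', 'release'] (min_width=14, slack=3)
Line 3: ['orchestra', 'desert'] (min_width=16, slack=1)
Line 4: ['this', 'address'] (min_width=12, slack=5)
Line 5: ['quick', 'are', 'ocean'] (min_width=15, slack=2)
Line 6: ['library', 'vector'] (min_width=14, slack=3)
Line 7: ['snow', 'top', 'data'] (min_width=13, slack=4)
Line 8: ['small', 'butter'] (min_width=12, slack=5)
Line 9: ['yellow', 'rainbow'] (min_width=14, slack=3)
Line 10: ['bright', 'butter'] (min_width=13, slack=4)
Line 11: ['sound', 'version'] (min_width=13, slack=4)
Line 12: ['bean', 'sun', 'library'] (min_width=16, slack=1)
Line 13: ['language'] (min_width=8, slack=9)
Total lines: 13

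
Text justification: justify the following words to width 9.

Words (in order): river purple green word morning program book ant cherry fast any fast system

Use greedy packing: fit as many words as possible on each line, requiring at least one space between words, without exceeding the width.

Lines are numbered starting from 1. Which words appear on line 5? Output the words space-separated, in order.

Line 1: ['river'] (min_width=5, slack=4)
Line 2: ['purple'] (min_width=6, slack=3)
Line 3: ['green'] (min_width=5, slack=4)
Line 4: ['word'] (min_width=4, slack=5)
Line 5: ['morning'] (min_width=7, slack=2)
Line 6: ['program'] (min_width=7, slack=2)
Line 7: ['book', 'ant'] (min_width=8, slack=1)
Line 8: ['cherry'] (min_width=6, slack=3)
Line 9: ['fast', 'any'] (min_width=8, slack=1)
Line 10: ['fast'] (min_width=4, slack=5)
Line 11: ['system'] (min_width=6, slack=3)

Answer: morning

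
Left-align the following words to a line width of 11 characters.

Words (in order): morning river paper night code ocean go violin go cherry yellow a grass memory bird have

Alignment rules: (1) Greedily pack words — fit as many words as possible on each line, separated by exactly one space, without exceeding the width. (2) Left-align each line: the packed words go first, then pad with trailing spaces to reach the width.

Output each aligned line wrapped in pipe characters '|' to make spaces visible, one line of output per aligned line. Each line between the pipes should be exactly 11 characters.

Answer: |morning    |
|river paper|
|night code |
|ocean go   |
|violin go  |
|cherry     |
|yellow a   |
|grass      |
|memory bird|
|have       |

Derivation:
Line 1: ['morning'] (min_width=7, slack=4)
Line 2: ['river', 'paper'] (min_width=11, slack=0)
Line 3: ['night', 'code'] (min_width=10, slack=1)
Line 4: ['ocean', 'go'] (min_width=8, slack=3)
Line 5: ['violin', 'go'] (min_width=9, slack=2)
Line 6: ['cherry'] (min_width=6, slack=5)
Line 7: ['yellow', 'a'] (min_width=8, slack=3)
Line 8: ['grass'] (min_width=5, slack=6)
Line 9: ['memory', 'bird'] (min_width=11, slack=0)
Line 10: ['have'] (min_width=4, slack=7)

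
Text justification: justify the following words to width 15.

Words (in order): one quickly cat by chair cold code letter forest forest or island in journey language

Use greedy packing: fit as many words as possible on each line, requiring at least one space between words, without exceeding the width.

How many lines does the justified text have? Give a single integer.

Line 1: ['one', 'quickly', 'cat'] (min_width=15, slack=0)
Line 2: ['by', 'chair', 'cold'] (min_width=13, slack=2)
Line 3: ['code', 'letter'] (min_width=11, slack=4)
Line 4: ['forest', 'forest'] (min_width=13, slack=2)
Line 5: ['or', 'island', 'in'] (min_width=12, slack=3)
Line 6: ['journey'] (min_width=7, slack=8)
Line 7: ['language'] (min_width=8, slack=7)
Total lines: 7

Answer: 7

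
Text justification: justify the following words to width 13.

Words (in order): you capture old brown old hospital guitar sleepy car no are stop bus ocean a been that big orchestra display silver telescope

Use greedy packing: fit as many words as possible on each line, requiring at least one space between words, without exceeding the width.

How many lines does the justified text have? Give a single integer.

Answer: 12

Derivation:
Line 1: ['you', 'capture'] (min_width=11, slack=2)
Line 2: ['old', 'brown', 'old'] (min_width=13, slack=0)
Line 3: ['hospital'] (min_width=8, slack=5)
Line 4: ['guitar', 'sleepy'] (min_width=13, slack=0)
Line 5: ['car', 'no', 'are'] (min_width=10, slack=3)
Line 6: ['stop', 'bus'] (min_width=8, slack=5)
Line 7: ['ocean', 'a', 'been'] (min_width=12, slack=1)
Line 8: ['that', 'big'] (min_width=8, slack=5)
Line 9: ['orchestra'] (min_width=9, slack=4)
Line 10: ['display'] (min_width=7, slack=6)
Line 11: ['silver'] (min_width=6, slack=7)
Line 12: ['telescope'] (min_width=9, slack=4)
Total lines: 12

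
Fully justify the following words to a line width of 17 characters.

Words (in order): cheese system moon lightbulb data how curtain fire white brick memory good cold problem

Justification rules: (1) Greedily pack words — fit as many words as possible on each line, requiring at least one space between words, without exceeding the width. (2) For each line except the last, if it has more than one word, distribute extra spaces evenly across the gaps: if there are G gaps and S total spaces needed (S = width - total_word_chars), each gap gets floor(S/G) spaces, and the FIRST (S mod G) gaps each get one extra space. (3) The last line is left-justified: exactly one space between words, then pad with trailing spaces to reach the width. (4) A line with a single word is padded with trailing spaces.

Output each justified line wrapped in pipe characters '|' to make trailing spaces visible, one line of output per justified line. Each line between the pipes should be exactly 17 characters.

Answer: |cheese     system|
|moon    lightbulb|
|data  how curtain|
|fire  white brick|
|memory  good cold|
|problem          |

Derivation:
Line 1: ['cheese', 'system'] (min_width=13, slack=4)
Line 2: ['moon', 'lightbulb'] (min_width=14, slack=3)
Line 3: ['data', 'how', 'curtain'] (min_width=16, slack=1)
Line 4: ['fire', 'white', 'brick'] (min_width=16, slack=1)
Line 5: ['memory', 'good', 'cold'] (min_width=16, slack=1)
Line 6: ['problem'] (min_width=7, slack=10)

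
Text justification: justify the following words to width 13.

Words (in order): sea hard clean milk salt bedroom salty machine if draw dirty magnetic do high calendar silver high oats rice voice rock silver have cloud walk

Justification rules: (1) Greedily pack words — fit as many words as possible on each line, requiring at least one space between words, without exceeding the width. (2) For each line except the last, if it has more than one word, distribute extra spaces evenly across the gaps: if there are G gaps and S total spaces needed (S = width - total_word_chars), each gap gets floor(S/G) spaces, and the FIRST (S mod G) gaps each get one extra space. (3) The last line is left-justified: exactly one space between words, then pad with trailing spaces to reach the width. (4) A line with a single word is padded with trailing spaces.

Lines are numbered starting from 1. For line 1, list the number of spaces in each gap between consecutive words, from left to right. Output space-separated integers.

Answer: 6

Derivation:
Line 1: ['sea', 'hard'] (min_width=8, slack=5)
Line 2: ['clean', 'milk'] (min_width=10, slack=3)
Line 3: ['salt', 'bedroom'] (min_width=12, slack=1)
Line 4: ['salty', 'machine'] (min_width=13, slack=0)
Line 5: ['if', 'draw', 'dirty'] (min_width=13, slack=0)
Line 6: ['magnetic', 'do'] (min_width=11, slack=2)
Line 7: ['high', 'calendar'] (min_width=13, slack=0)
Line 8: ['silver', 'high'] (min_width=11, slack=2)
Line 9: ['oats', 'rice'] (min_width=9, slack=4)
Line 10: ['voice', 'rock'] (min_width=10, slack=3)
Line 11: ['silver', 'have'] (min_width=11, slack=2)
Line 12: ['cloud', 'walk'] (min_width=10, slack=3)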